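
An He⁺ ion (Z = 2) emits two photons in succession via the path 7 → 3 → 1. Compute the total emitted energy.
53.31213 eV

The energy levels of He⁺ are E_n = -13.6057 × 2² / n² eV.

First transition (7 → 3):
ΔE₁ = |E_3 - E_7|
ΔE₁ = |-6.04697777778 - (-1.11066938776)| = 4.93630839 eV

Second transition (3 → 1):
ΔE₂ = |E_1 - E_3|
ΔE₂ = |-54.42280000000 - (-6.04697777778)| = 48.37582222 eV

Total energy released:
E_total = ΔE₁ + ΔE₂ = 4.93630839 + 48.37582222 = 53.31213 eV

Note: This equals the direct transition 7 → 1: 53.31213 eV ✓
Energy is conserved regardless of the path taken.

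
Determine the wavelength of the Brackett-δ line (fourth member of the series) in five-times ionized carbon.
54.0009 nm

The lines of a series are numbered from the longest wavelength (smallest ΔE) outward; the fourth line is the transition from n = n_f + 4 to n_f.
The Brackett series has all transitions ending at n_f = 4.

For C⁵⁺ (Z = 6), the fourth line (δ-line) is the jump from n = 8 to n = 4:
E_8 = -13.6057 × 6² / 8² = -7.653206 eV
E_4 = -13.6057 × 6² / 4² = -30.612825 eV
ΔE = E_8 - E_4 = 22.959619 eV

λ = hc/E = 1239.84 eV·nm / 22.959619 eV
λ = 54.0009 nm

This is the δ-line of the Brackett series in C⁵⁺.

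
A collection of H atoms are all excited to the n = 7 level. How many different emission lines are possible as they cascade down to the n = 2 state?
15

The electron can occupy levels n = 2, 3, ..., 7 during de-excitation — that is m = 7 - 2 + 1 = 6 distinct levels.

The number of distinct spectral lines equals the number of ways to choose 2 of these m levels (each pair gives one possible emission transition):

Number of lines = m(m-1)/2 = 6×5/2 = 15

These correspond to all possible transitions between the 6 levels:
7 → 6, 7 → 5, 7 → 4, 7 → 3, 7 → 2, 6 → 5, 6 → 4, 6 → 3...

Each transition produces a photon with a unique energy (and thus wavelength). This count does not depend on Z.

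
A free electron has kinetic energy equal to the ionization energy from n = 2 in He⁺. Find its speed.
2.188e+06 m/s (or 0.72974% of c)

The binding energy at n = 2 for He⁺ is:
E_2 = -13.6057 × 2²/2² = -13.6057000 eV
|E_2| = 13.6057000 eV

Convert to Joules:
KE = 13.6057000 eV × (1.602177 × 10⁻¹⁹ J/eV) = 2.17987e-18 J

Using KE = ½mv²:
v = √(2·KE/m_e)
v = √(2 × 2.17987e-18 J / 9.10938 × 10⁻³¹ kg)
v = 2.188e+06 m/s

This is approximately 0.72974% the speed of light.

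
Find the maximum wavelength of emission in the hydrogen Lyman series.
121.502 nm

The longest wavelength corresponds to the smallest energy transition in the series.
The Lyman series has all transitions ending at n_f = 1.

For H, the first line (α-line) is the jump from n = 2 to n = 1:
E_2 = -13.6057 / 2² = -3.401425 eV
E_1 = -13.6057 / 1² = -13.605700 eV
ΔE = E_2 - E_1 = 10.204275 eV

λ = hc/E = 1239.84 eV·nm / 10.204275 eV
λ = 121.502 nm

This is the α-line of the Lyman series in H.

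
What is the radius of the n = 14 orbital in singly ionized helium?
5.1859 nm (or 51.8594 Å)

The Bohr radius formula is:
r_n = n² a₀ / Z

where a₀ = 0.0529177 nm is the Bohr radius.

For He⁺ (Z = 2) at n = 14:
r_14 = 14² × 0.0529177 nm / 2
r_14 = 196 × 0.0529177 nm / 2
r_14 = 10.37187 nm / 2
r_14 = 5.1859 nm

The electron orbits at approximately 5.1859 nm from the nucleus.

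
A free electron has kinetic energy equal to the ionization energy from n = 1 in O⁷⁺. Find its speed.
1.750e+07 m/s (or 5.837887% of c)

The binding energy at n = 1 for O⁷⁺ is:
E_1 = -13.6057 × 8²/1² = -870.76480000 eV
|E_1| = 870.76480000 eV

Convert to Joules:
KE = 870.76480000 eV × (1.602177 × 10⁻¹⁹ J/eV) = 1.39512e-16 J

Using KE = ½mv²:
v = √(2·KE/m_e)
v = √(2 × 1.39512e-16 J / 9.10938 × 10⁻³¹ kg)
v = 1.750e+07 m/s

This is approximately 5.837887% the speed of light.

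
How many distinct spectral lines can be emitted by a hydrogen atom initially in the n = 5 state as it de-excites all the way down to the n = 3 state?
3

The electron can occupy levels n = 3, 4, ..., 5 during de-excitation — that is m = 5 - 3 + 1 = 3 distinct levels.

The number of distinct spectral lines equals the number of ways to choose 2 of these m levels (each pair gives one possible emission transition):

Number of lines = m(m-1)/2 = 3×2/2 = 3

These correspond to all possible transitions between the 3 levels:
5 → 4, 5 → 3, 4 → 3

Each transition produces a photon with a unique energy (and thus wavelength). This count does not depend on Z.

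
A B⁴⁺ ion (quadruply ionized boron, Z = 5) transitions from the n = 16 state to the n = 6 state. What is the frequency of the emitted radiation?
1.96334e+15 Hz

First, find the transition energy:
E_16 = -13.6057 × 5² / 16² = -1.32868164 eV
E_6 = -13.6057 × 5² / 6² = -9.44840278 eV
|ΔE| = |E_6 - E_16| = 8.11972114 eV

Convert to Joules: E = 8.11972114 eV × (1.602177 × 10⁻¹⁹ J/eV) = 1.3009230e-18 J

Using E = hf:
f = E/h = 1.3009230e-18 J / (6.62607 × 10⁻³⁴ J·s)
f = 1.96334e+15 Hz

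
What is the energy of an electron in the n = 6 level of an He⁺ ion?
-1.51 eV

For hydrogen-like ions, the energy levels scale with Z²:
E_n = -13.6057 Z² / n² eV

For He⁺ (Z = 2) at n = 6:
E_6 = -13.6057 × 2² / 6²
E_6 = -13.6057 × 4 / 36
E_6 = -54.4228 / 36
E_6 = -1.51 eV

The energy is 4 times more negative than hydrogen at the same n due to the stronger nuclear charge.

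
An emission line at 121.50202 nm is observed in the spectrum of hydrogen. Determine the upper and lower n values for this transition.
n = 2 → n = 1

First, find the photon energy from the wavelength (hc = 1239.84 eV·nm):
E = hc/λ = 1239.84 eV·nm / 121.50202 nm = 10.204275 eV

The energy levels of hydrogen satisfy E_n = -13.6057 / n² eV, so an emission n_i → n_f releases
ΔE = 13.6057 × (1/n_f² − 1/n_i²) eV.

Setting ΔE equal to the photon energy:
1/n_f² − 1/n_i² = 10.204275 / 13.6057 = 0.75000000

Since 1/n_i² must be positive, we need 1/n_f² > 0.75000000, i.e. n_f ≤ 1. For each allowed n_f, solve n_i = (1/n_f² − 0.75000000)^(−1/2) and check whether it is a whole number:
  n_f = 1: 1/n_i² = 1.00000000 − 0.75000000 = 0.25000000 → n_i = 2.000  → integer, n_i = 2 ✓

Only n_f = 1 gives an integer upper level, n_i = 2.

The transition is from n = 2 to n = 1 (emission).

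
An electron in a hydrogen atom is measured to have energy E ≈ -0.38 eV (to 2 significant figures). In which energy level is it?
n = 6

The exact energy levels follow E_n = -13.6057 eV / n².

The measured value (-0.38 eV) is reported to only 2 significant figures, so we must test candidate n values and see which one matches to that precision.

Candidate energies:
  n = 4:  E = -13.6057/4² = -0.850356 eV
  n = 5:  E = -13.6057/5² = -0.544228 eV
  n = 6:  E = -13.6057/6² = -0.377936 eV  ← matches
  n = 7:  E = -13.6057/7² = -0.277667 eV
  n = 8:  E = -13.6057/8² = -0.212589 eV

Checking against the measurement of -0.38 eV (2 sig figs), only n = 6 agrees:
E_6 = -0.377936 eV, which rounds to -0.38 eV ✓

Therefore n = 6.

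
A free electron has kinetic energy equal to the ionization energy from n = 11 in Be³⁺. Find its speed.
7.95525e+05 m/s (or 0.26536% of c)

The binding energy at n = 11 for Be³⁺ is:
E_11 = -13.6057 × 4²/11² = -1.79910083 eV
|E_11| = 1.79910083 eV

Convert to Joules:
KE = 1.79910083 eV × (1.602177 × 10⁻¹⁹ J/eV) = 2.8824780e-19 J

Using KE = ½mv²:
v = √(2·KE/m_e)
v = √(2 × 2.8824780e-19 J / 9.10938 × 10⁻³¹ kg)
v = 7.95525e+05 m/s

This is approximately 0.26536% the speed of light.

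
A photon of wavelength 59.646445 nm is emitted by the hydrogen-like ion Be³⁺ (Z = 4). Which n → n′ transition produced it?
n = 8 → n = 3

First, find the photon energy from the wavelength (hc = 1239.84 eV·nm):
E = hc/λ = 1239.84 eV·nm / 59.646445 nm = 20.786486 eV

The energy levels of Be³⁺ satisfy E_n = -13.6057 × 4² / n² eV, so an emission n_i → n_f releases
ΔE = 13.6057 × 4² × (1/n_f² − 1/n_i²) eV.

Setting ΔE equal to the photon energy:
1/n_f² − 1/n_i² = 20.786486 / (13.6057 × 4²) = 0.095486111

Since 1/n_i² must be positive, we need 1/n_f² > 0.095486111, i.e. n_f ≤ 3. For each allowed n_f, solve n_i = (1/n_f² − 0.095486111)^(−1/2) and check whether it is a whole number:
  n_f = 1: 1/n_i² = 1.000000000 − 0.095486111 = 0.904513889 → n_i = 1.051  (not an integer) ✗
  n_f = 2: 1/n_i² = 0.250000000 − 0.095486111 = 0.154513889 → n_i = 2.544  (not an integer) ✗
  n_f = 3: 1/n_i² = 0.111111111 − 0.095486111 = 0.015625000 → n_i = 8.000  → integer, n_i = 8 ✓

Only n_f = 3 gives an integer upper level, n_i = 8.

The transition is from n = 8 to n = 3 (emission).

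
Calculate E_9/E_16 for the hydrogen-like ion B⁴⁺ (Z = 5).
3.160

Using E_n = -13.6057 Z² / n² eV with Z = 5:

E_9 = -13.6057 × 5² / 9² = -340.1425 / 81 = -4.199290123 eV
E_16 = -13.6057 × 5² / 16² = -340.1425 / 256 = -1.328681641 eV

The ratio is:
E_9/E_16 = (-4.199290123) / (-1.328681641)
E_9/E_16 = (-340.1425/81) / (-340.1425/256)
E_9/E_16 = 256/81
E_9/E_16 = 3.160
(Note: the Z² factors cancel in the ratio.)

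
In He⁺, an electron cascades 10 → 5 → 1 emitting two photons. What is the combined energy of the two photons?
53.879 eV

The energy levels of He⁺ are E_n = -13.6057 × 2² / n² eV.

First transition (10 → 5):
ΔE₁ = |E_5 - E_10|
ΔE₁ = |-2.176912000 - (-0.544228000)| = 1.632684 eV

Second transition (5 → 1):
ΔE₂ = |E_1 - E_5|
ΔE₂ = |-54.422800000 - (-2.176912000)| = 52.245888 eV

Total energy released:
E_total = ΔE₁ + ΔE₂ = 1.632684 + 52.245888 = 53.879 eV

Note: This equals the direct transition 10 → 1: 53.879 eV ✓
Energy is conserved regardless of the path taken.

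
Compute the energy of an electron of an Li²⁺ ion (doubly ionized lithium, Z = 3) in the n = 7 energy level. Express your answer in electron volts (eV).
-2.50 eV

The energy levels of a hydrogen-like atom are given by:
E_n = -13.6057 Z² / n² eV  (with Z = 3 for Li²⁺)

For n = 7:
E_7 = -13.6057 × 3² / 7²
E_7 = -13.6057 × 9 / 49
E_7 = -2.50 eV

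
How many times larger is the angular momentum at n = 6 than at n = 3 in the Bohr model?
2.00

In the Bohr model, L_n = nℏ, so the ratio is purely the ratio of quantum numbers:

L_6/L_3 = 6ℏ / 3ℏ = 6/3 = 2.00

The angular momentum scales linearly with n.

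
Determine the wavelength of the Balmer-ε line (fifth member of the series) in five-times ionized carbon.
11.025183 nm

The lines of a series are numbered from the longest wavelength (smallest ΔE) outward; the fifth line is the transition from n = n_f + 5 to n_f.
The Balmer series has all transitions ending at n_f = 2.

For C⁵⁺ (Z = 6), the fifth line (ε-line) is the jump from n = 7 to n = 2:
E_7 = -13.6057 × 6² / 7² = -9.99602449 eV
E_2 = -13.6057 × 6² / 2² = -122.45130000 eV
ΔE = E_7 - E_2 = 112.45527551 eV

λ = hc/E = 1239.84 eV·nm / 112.45527551 eV
λ = 11.025183 nm

This is the ε-line of the Balmer series in C⁵⁺.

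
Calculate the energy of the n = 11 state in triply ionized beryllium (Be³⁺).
-1.7991 eV

For hydrogen-like ions, the energy levels scale with Z²:
E_n = -13.6057 Z² / n² eV

For Be³⁺ (Z = 4) at n = 11:
E_11 = -13.6057 × 4² / 11²
E_11 = -13.6057 × 16 / 121
E_11 = -217.6912 / 121
E_11 = -1.7991 eV

The energy is 16 times more negative than hydrogen at the same n due to the stronger nuclear charge.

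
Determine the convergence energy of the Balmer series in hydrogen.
3.401425 eV

The series limit corresponds to the transition from n = ∞ to n = 2.
This is the highest energy (shortest wavelength) transition in the Balmer series.

E_∞ = 0 eV
E_2 = -13.6057 / 2² = -3.401425 eV

Energy at series limit:
ΔE = E_∞ - E_2 = 0 - (-3.401425) = 3.401425 eV

This energy equals the ionization energy from the n = 2 state of hydrogen.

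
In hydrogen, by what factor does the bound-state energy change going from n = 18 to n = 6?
9.000

Using E_n = -13.6057 Z² / n² eV with Z = 1:

E_6 = -13.6057 / 6² = -13.6057 / 36 = -0.377936111 eV
E_18 = -13.6057 / 18² = -13.6057 / 324 = -0.041992901 eV

The ratio is:
E_6/E_18 = (-0.377936111) / (-0.041992901)
E_6/E_18 = (-13.6057/36) / (-13.6057/324)
E_6/E_18 = 324/36
E_6/E_18 = 9.000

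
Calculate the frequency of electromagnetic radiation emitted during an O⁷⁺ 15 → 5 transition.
7.486e+15 Hz

First, find the transition energy:
E_15 = -13.6057 × 8² / 15² = -3.8700658 eV
E_5 = -13.6057 × 8² / 5² = -34.8305920 eV
|ΔE| = |E_5 - E_15| = 30.9605262 eV

Convert to Joules: E = 30.9605262 eV × (1.602177 × 10⁻¹⁹ J/eV) = 4.96042e-18 J

Using E = hf:
f = E/h = 4.96042e-18 J / (6.62607 × 10⁻³⁴ J·s)
f = 7.486e+15 Hz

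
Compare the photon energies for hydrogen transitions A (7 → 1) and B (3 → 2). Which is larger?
7 → 1

Calculate the energy for each transition:

Transition 7 → 1:
ΔE₁ = |E_1 - E_7| = |-13.6057/1² - (-13.6057/7²)|
ΔE₁ = |-13.605700000000 - (-0.277667346939)| = 13.328032653 eV

Transition 3 → 2:
ΔE₂ = |E_2 - E_3| = |-13.6057/2² - (-13.6057/3²)|
ΔE₂ = |-3.401425000000 - (-1.511744444444)| = 1.889680556 eV

Since 13.328032653 eV > 1.889680556 eV, the transition 7 → 1 emits the more energetic photon.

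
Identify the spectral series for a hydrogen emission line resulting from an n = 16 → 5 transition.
Pfund series

The spectral series in hydrogen are named based on the final (lower) energy level:
- Lyman series: n_final = 1 (ultraviolet)
- Balmer series: n_final = 2 (visible/near-UV)
- Paschen series: n_final = 3 (infrared)
- Brackett series: n_final = 4 (infrared)
- Pfund series: n_final = 5 (far infrared)

Since this transition ends at n = 5, it belongs to the Pfund series.

For reference, this 16 → 5 line has photon energy
ΔE = 13.6057 eV × (1/5² - 1/16²) = 0.49108073438 eV,
corresponding to wavelength λ = hc/ΔE = 1239.84 eV·nm / 0.49108073438 eV = 2524.71725 nm in the far infrared region.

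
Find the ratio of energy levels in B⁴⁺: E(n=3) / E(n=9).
9.000000

Using E_n = -13.6057 Z² / n² eV with Z = 5:

E_3 = -13.6057 × 5² / 3² = -340.1425 / 9 = -37.793611111111 eV
E_9 = -13.6057 × 5² / 9² = -340.1425 / 81 = -4.199290123457 eV

The ratio is:
E_3/E_9 = (-37.793611111111) / (-4.199290123457)
E_3/E_9 = (-340.1425/9) / (-340.1425/81)
E_3/E_9 = 81/9
E_3/E_9 = 9.000000
(Note: the Z² factors cancel in the ratio.)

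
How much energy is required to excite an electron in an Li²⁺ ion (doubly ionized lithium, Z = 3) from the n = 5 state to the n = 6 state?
1.497 eV

The energy levels of a hydrogen-like atom are E_n = -13.6057 Z² eV / n².

Energy at n = 5: E_5 = -13.6057 × 3² / 5² = -4.898052 eV
Energy at n = 6: E_6 = -13.6057 × 3² / 6² = -3.401425 eV

The excitation energy is the difference:
ΔE = E_6 - E_5
ΔE = -3.401425 - (-4.898052)
ΔE = 1.497 eV

Since this is positive, energy must be absorbed (photon absorption).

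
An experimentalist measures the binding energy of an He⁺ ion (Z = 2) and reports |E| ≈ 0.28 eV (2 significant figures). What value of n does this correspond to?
n = 14

The exact energy levels follow E_n = -13.6057 Z² / n² eV with Z = 2.

The measured value (-0.28 eV) is reported to only 2 significant figures, so we must test candidate n values and see which one matches to that precision.

Candidate energies:
  n = 12:  E = -13.6057 × 2² / 12² = -0.377936 eV
  n = 13:  E = -13.6057 × 2² / 13² = -0.322028 eV
  n = 14:  E = -13.6057 × 2² / 14² = -0.277667 eV  ← matches
  n = 15:  E = -13.6057 × 2² / 15² = -0.241879 eV
  n = 16:  E = -13.6057 × 2² / 16² = -0.212589 eV

Checking against the measurement of -0.28 eV (2 sig figs), only n = 14 agrees:
E_14 = -0.277667 eV, which rounds to -0.28 eV ✓

Therefore n = 14.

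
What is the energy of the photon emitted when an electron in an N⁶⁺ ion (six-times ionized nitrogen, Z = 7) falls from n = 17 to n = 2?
164.36298 eV

The energy levels are E_n = -13.6057 Z² eV / n².

Energy at n = 17: E_17 = -13.6057 × 7² / 17² = -2.30684879 eV
Energy at n = 2: E_2 = -13.6057 × 7² / 2² = -166.66982500 eV

For emission (electron falling to lower state), the photon energy is:
E_photon = E_17 - E_2 = |-2.30684879 - (-166.66982500)|
E_photon = 164.36298 eV

This energy is carried away by the emitted photon.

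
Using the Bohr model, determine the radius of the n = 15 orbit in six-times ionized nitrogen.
1.7009 nm (or 17.0093 Å)

The Bohr radius formula is:
r_n = n² a₀ / Z

where a₀ = 0.0529177 nm is the Bohr radius.

For N⁶⁺ (Z = 7) at n = 15:
r_15 = 15² × 0.0529177 nm / 7
r_15 = 225 × 0.0529177 nm / 7
r_15 = 11.90648 nm / 7
r_15 = 1.7009 nm

The electron orbits at approximately 1.7009 nm from the nucleus.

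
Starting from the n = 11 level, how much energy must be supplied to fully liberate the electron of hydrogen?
0.11244 eV

The ionization energy is the energy needed to remove the electron completely (n → ∞).

For hydrogen, E_n = -13.6057 eV / n².

At n = 11: E_11 = -13.6057 / 11² = -0.11244380 eV
At n = ∞: E_∞ = 0 eV

Ionization energy = E_∞ - E_11 = 0 - (-0.11244380) = 0.11244380 eV
Ionization energy ≈ 0.11244 eV

This is also called the binding energy of the electron in state n = 11.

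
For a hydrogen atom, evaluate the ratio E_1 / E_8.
64.000000

Using E_n = -13.6057 Z² / n² eV with Z = 1:

E_1 = -13.6057 / 1² = -13.6057 / 1 = -13.605700000000 eV
E_8 = -13.6057 / 8² = -13.6057 / 64 = -0.212589062500 eV

The ratio is:
E_1/E_8 = (-13.605700000000) / (-0.212589062500)
E_1/E_8 = (-13.6057/1) / (-13.6057/64)
E_1/E_8 = 64/1
E_1/E_8 = 64.000000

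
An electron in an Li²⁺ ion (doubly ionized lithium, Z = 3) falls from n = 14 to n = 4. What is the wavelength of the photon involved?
176.403 nm

First, find the transition energy using E_n = -13.6057 Z² / n² eV:
E_14 = -13.6057 × 3² / 14² = -0.6247515 eV
E_4 = -13.6057 × 3² / 4² = -7.6532063 eV

Photon energy: |ΔE| = |E_4 - E_14| = 7.0284548 eV

Convert to wavelength using E = hc/λ with hc = 1239.84 eV·nm:
λ = hc/E = 1239.84 eV·nm / 7.0284548 eV
λ = 176.403 nm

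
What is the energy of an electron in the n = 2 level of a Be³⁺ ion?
-54.42 eV

For hydrogen-like ions, the energy levels scale with Z²:
E_n = -13.6057 Z² / n² eV

For Be³⁺ (Z = 4) at n = 2:
E_2 = -13.6057 × 4² / 2²
E_2 = -13.6057 × 16 / 4
E_2 = -217.6912 / 4
E_2 = -54.42 eV

The energy is 16 times more negative than hydrogen at the same n due to the stronger nuclear charge.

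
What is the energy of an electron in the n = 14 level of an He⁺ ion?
-0.27767 eV

For hydrogen-like ions, the energy levels scale with Z²:
E_n = -13.6057 Z² / n² eV

For He⁺ (Z = 2) at n = 14:
E_14 = -13.6057 × 2² / 14²
E_14 = -13.6057 × 4 / 196
E_14 = -54.4228 / 196
E_14 = -0.27767 eV

The energy is 4 times more negative than hydrogen at the same n due to the stronger nuclear charge.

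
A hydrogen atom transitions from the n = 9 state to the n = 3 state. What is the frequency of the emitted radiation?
3.249e+14 Hz

First, find the transition energy:
E_9 = -13.6057 / 9² = -0.1679716 eV
E_3 = -13.6057 / 3² = -1.5117444 eV
|ΔE| = |E_3 - E_9| = 1.3437728 eV

Convert to Joules: E = 1.3437728 eV × (1.602177 × 10⁻¹⁹ J/eV) = 2.15296e-19 J

Using E = hf:
f = E/h = 2.15296e-19 J / (6.62607 × 10⁻³⁴ J·s)
f = 3.249e+14 Hz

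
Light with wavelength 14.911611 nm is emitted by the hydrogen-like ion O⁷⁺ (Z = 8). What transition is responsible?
n = 8 → n = 3

First, find the photon energy from the wavelength (hc = 1239.84 eV·nm):
E = hc/λ = 1239.84 eV·nm / 14.911611 nm = 83.145946 eV

The energy levels of O⁷⁺ satisfy E_n = -13.6057 × 8² / n² eV, so an emission n_i → n_f releases
ΔE = 13.6057 × 8² × (1/n_f² − 1/n_i²) eV.

Setting ΔE equal to the photon energy:
1/n_f² − 1/n_i² = 83.145946 / (13.6057 × 8²) = 0.095486113

Since 1/n_i² must be positive, we need 1/n_f² > 0.095486113, i.e. n_f ≤ 3. For each allowed n_f, solve n_i = (1/n_f² − 0.095486113)^(−1/2) and check whether it is a whole number:
  n_f = 1: 1/n_i² = 1.000000000 − 0.095486113 = 0.904513887 → n_i = 1.051  (not an integer) ✗
  n_f = 2: 1/n_i² = 0.250000000 − 0.095486113 = 0.154513887 → n_i = 2.544  (not an integer) ✗
  n_f = 3: 1/n_i² = 0.111111111 − 0.095486113 = 0.015624998 → n_i = 8.000  → integer, n_i = 8 ✓

Only n_f = 3 gives an integer upper level, n_i = 8.

The transition is from n = 8 to n = 3 (emission).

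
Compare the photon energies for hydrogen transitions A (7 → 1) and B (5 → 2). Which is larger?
7 → 1

Calculate the energy for each transition:

Transition 7 → 1:
ΔE₁ = |E_1 - E_7| = |-13.6057/1² - (-13.6057/7²)|
ΔE₁ = |-13.605700000 - (-0.277667347)| = 13.328033 eV

Transition 5 → 2:
ΔE₂ = |E_2 - E_5| = |-13.6057/2² - (-13.6057/5²)|
ΔE₂ = |-3.401425000 - (-0.544228000)| = 2.857197 eV

Since 13.328033 eV > 2.857197 eV, the transition 7 → 1 emits the more energetic photon.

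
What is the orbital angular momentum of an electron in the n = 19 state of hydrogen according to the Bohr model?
2.0037e-33 J·s (or 19ℏ)

In the Bohr model, angular momentum is quantized:
L = nℏ

where ℏ = h/(2π) = 1.054572e-34 J·s

For n = 19:
L = 19 × 1.054572e-34 J·s
L = 2.0037e-33 J·s

This can also be written as L = 19ℏ.
The angular momentum is an integer multiple of the reduced Planck constant.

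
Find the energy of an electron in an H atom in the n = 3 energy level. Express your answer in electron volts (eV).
-1.51 eV

The energy levels of a hydrogen-like atom are given by:
E_n = -13.6057 eV / n²

For n = 3:
E_3 = -13.6057 eV / 3²
E_3 = -13.6057 eV / 9
E_3 = -1.51 eV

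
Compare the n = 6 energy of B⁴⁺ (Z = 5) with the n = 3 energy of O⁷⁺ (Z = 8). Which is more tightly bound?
O⁷⁺ at n = 3 (E = -96.7516 eV)

Using E_n = -13.6057 Z² / n² eV:

B⁴⁺ (Z = 5) at n = 6:
E = -13.6057 × 5² / 6² = -13.6057 × 25 / 36 = -9.4484028 eV

O⁷⁺ (Z = 8) at n = 3:
E = -13.6057 × 8² / 3² = -13.6057 × 64 / 9 = -96.7516444 eV

Since -96.7516444 eV < -9.4484028 eV,
O⁷⁺ at n = 3 is more tightly bound (requires more energy to ionize).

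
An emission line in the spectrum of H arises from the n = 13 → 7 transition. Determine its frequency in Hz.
4.767e+13 Hz

First, find the transition energy:
E_13 = -13.6057 / 13² = -0.08050710 eV
E_7 = -13.6057 / 7² = -0.27766735 eV
|ΔE| = |E_7 - E_13| = 0.19716025 eV

Convert to Joules: E = 0.19716025 eV × (1.602177 × 10⁻¹⁹ J/eV) = 3.15886e-20 J

Using E = hf:
f = E/h = 3.15886e-20 J / (6.62607 × 10⁻³⁴ J·s)
f = 4.767e+13 Hz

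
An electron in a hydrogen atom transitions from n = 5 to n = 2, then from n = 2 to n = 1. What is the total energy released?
13.061 eV

The energy levels of hydrogen are E_n = -13.6057 / n² eV.

First transition (5 → 2):
ΔE₁ = |E_2 - E_5|
ΔE₁ = |-3.401425000 - (-0.544228000)| = 2.857197 eV

Second transition (2 → 1):
ΔE₂ = |E_1 - E_2|
ΔE₂ = |-13.605700000 - (-3.401425000)| = 10.204275 eV

Total energy released:
E_total = ΔE₁ + ΔE₂ = 2.857197 + 10.204275 = 13.061 eV

Note: This equals the direct transition 5 → 1: 13.061 eV ✓
Energy is conserved regardless of the path taken.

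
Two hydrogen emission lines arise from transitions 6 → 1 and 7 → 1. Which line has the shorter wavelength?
7 → 1

Calculate the energy for each transition:

Transition 6 → 1:
ΔE₁ = |E_1 - E_6| = |-13.6057/1² - (-13.6057/6²)|
ΔE₁ = |-13.60570000000 - (-0.37793611111)| = 13.22776389 eV

Transition 7 → 1:
ΔE₂ = |E_1 - E_7| = |-13.6057/1² - (-13.6057/7²)|
ΔE₂ = |-13.60570000000 - (-0.27766734694)| = 13.32803265 eV

Since 13.32803265 eV > 13.22776389 eV, the transition 7 → 1 emits the more energetic photon.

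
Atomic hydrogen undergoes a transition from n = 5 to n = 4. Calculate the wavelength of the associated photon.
4050.0673 nm

First, find the transition energy using E_n = -13.6057 / n² eV:
E_5 = -13.6057 / 5² = -0.5442280000 eV
E_4 = -13.6057 / 4² = -0.8503562500 eV

Photon energy: |ΔE| = |E_4 - E_5| = 0.3061282500 eV

Convert to wavelength using E = hc/λ with hc = 1239.84 eV·nm:
λ = hc/E = 1239.84 eV·nm / 0.3061282500 eV
λ = 4050.0673 nm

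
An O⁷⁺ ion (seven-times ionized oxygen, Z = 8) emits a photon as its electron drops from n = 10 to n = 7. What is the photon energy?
9.063 eV

The energy levels are E_n = -13.6057 Z² eV / n².

Energy at n = 10: E_10 = -13.6057 × 8² / 10² = -8.707648 eV
Energy at n = 7: E_7 = -13.6057 × 8² / 7² = -17.770710 eV

For emission (electron falling to lower state), the photon energy is:
E_photon = E_10 - E_7 = |-8.707648 - (-17.770710)|
E_photon = 9.063 eV

This energy is carried away by the emitted photon.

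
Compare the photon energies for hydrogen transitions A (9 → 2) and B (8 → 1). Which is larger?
8 → 1

Calculate the energy for each transition:

Transition 9 → 2:
ΔE₁ = |E_2 - E_9| = |-13.6057/2² - (-13.6057/9²)|
ΔE₁ = |-3.401425000000 - (-0.167971604938)| = 3.233453395 eV

Transition 8 → 1:
ΔE₂ = |E_1 - E_8| = |-13.6057/1² - (-13.6057/8²)|
ΔE₂ = |-13.605700000000 - (-0.212589062500)| = 13.393110938 eV

Since 13.393110938 eV > 3.233453395 eV, the transition 8 → 1 emits the more energetic photon.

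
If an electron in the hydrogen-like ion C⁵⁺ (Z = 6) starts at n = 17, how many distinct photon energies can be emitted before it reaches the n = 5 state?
78

The electron can occupy levels n = 5, 6, ..., 17 during de-excitation — that is m = 17 - 5 + 1 = 13 distinct levels.

The number of distinct spectral lines equals the number of ways to choose 2 of these m levels (each pair gives one possible emission transition):

Number of lines = m(m-1)/2 = 13×12/2 = 78

These correspond to all possible transitions between the 13 levels:
17 → 16, 17 → 15, 17 → 14, 17 → 13, 17 → 12, 17 → 11, 17 → 10, 17 → 9...

Each transition produces a photon with a unique energy (and thus wavelength). This count does not depend on Z.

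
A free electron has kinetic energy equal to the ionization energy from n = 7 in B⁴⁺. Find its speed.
1.5626e+06 m/s (or 0.52124% of c)

The binding energy at n = 7 for B⁴⁺ is:
E_7 = -13.6057 × 5²/7² = -6.9416837 eV
|E_7| = 6.9416837 eV

Convert to Joules:
KE = 6.9416837 eV × (1.602177 × 10⁻¹⁹ J/eV) = 1.112181e-18 J

Using KE = ½mv²:
v = √(2·KE/m_e)
v = √(2 × 1.112181e-18 J / 9.10938 × 10⁻³¹ kg)
v = 1.5626e+06 m/s

This is approximately 0.52124% the speed of light.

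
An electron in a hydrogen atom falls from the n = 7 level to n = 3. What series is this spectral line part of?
Paschen series

The spectral series in hydrogen are named based on the final (lower) energy level:
- Lyman series: n_final = 1 (ultraviolet)
- Balmer series: n_final = 2 (visible/near-UV)
- Paschen series: n_final = 3 (infrared)
- Brackett series: n_final = 4 (infrared)
- Pfund series: n_final = 5 (far infrared)

Since this transition ends at n = 3, it belongs to the Paschen series.

For reference, this 7 → 3 line has photon energy
ΔE = 13.6057 eV × (1/3² - 1/7²) = 1.23407710 eV,
corresponding to wavelength λ = hc/ΔE = 1239.84 eV·nm / 1.23407710 eV = 1004.670 nm in the infrared region.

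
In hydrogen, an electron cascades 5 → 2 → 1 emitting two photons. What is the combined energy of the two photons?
13.061 eV

The energy levels of hydrogen are E_n = -13.6057 / n² eV.

First transition (5 → 2):
ΔE₁ = |E_2 - E_5|
ΔE₁ = |-3.401425000 - (-0.544228000)| = 2.857197 eV

Second transition (2 → 1):
ΔE₂ = |E_1 - E_2|
ΔE₂ = |-13.605700000 - (-3.401425000)| = 10.204275 eV

Total energy released:
E_total = ΔE₁ + ΔE₂ = 2.857197 + 10.204275 = 13.061 eV

Note: This equals the direct transition 5 → 1: 13.061 eV ✓
Energy is conserved regardless of the path taken.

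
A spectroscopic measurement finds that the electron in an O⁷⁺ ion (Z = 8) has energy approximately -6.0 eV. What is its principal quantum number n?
n = 12

The exact energy levels follow E_n = -13.6057 Z² / n² eV with Z = 8.

The measured value (-6.0 eV) is reported to only 2 significant figures, so we must test candidate n values and see which one matches to that precision.

Candidate energies:
  n = 10:  E = -13.6057 × 8² / 10² = -8.70765 eV
  n = 11:  E = -13.6057 × 8² / 11² = -7.19640 eV
  n = 12:  E = -13.6057 × 8² / 12² = -6.04698 eV  ← matches
  n = 13:  E = -13.6057 × 8² / 13² = -5.15245 eV
  n = 14:  E = -13.6057 × 8² / 14² = -4.44268 eV

Checking against the measurement of -6.0 eV (2 sig figs), only n = 12 agrees:
E_12 = -6.04698 eV, which rounds to -6.0 eV ✓

Therefore n = 12.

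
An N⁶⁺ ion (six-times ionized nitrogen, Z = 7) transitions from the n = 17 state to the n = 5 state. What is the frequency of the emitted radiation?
5.89e+15 Hz

First, find the transition energy:
E_17 = -13.6057 × 7² / 17² = -2.3068 eV
E_5 = -13.6057 × 7² / 5² = -26.6672 eV
|ΔE| = |E_5 - E_17| = 24.3604 eV

Convert to Joules: E = 24.3604 eV × (1.602177 × 10⁻¹⁹ J/eV) = 3.9030e-18 J

Using E = hf:
f = E/h = 3.9030e-18 J / (6.62607 × 10⁻³⁴ J·s)
f = 5.89e+15 Hz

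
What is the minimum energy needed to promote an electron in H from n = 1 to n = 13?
13.5252 eV

The energy levels of a hydrogen-like atom are E_n = -13.6057 eV / n².

Energy at n = 1: E_1 = -13.6057 / 1² = -13.6057000 eV
Energy at n = 13: E_13 = -13.6057 / 13² = -0.0805071 eV

The excitation energy is the difference:
ΔE = E_13 - E_1
ΔE = -0.0805071 - (-13.6057000)
ΔE = 13.5252 eV

Since this is positive, energy must be absorbed (photon absorption).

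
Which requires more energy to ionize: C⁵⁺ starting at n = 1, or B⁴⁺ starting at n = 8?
C⁵⁺ at n = 1 (E = -489.80520 eV)

Using E_n = -13.6057 Z² / n² eV:

C⁵⁺ (Z = 6) at n = 1:
E = -13.6057 × 6² / 1² = -13.6057 × 36 / 1 = -489.80520000 eV

B⁴⁺ (Z = 5) at n = 8:
E = -13.6057 × 5² / 8² = -13.6057 × 25 / 64 = -5.31472656 eV

Since -489.80520000 eV < -5.31472656 eV,
C⁵⁺ at n = 1 is more tightly bound (requires more energy to ionize).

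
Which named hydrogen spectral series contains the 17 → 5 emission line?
Pfund series

The spectral series in hydrogen are named based on the final (lower) energy level:
- Lyman series: n_final = 1 (ultraviolet)
- Balmer series: n_final = 2 (visible/near-UV)
- Paschen series: n_final = 3 (infrared)
- Brackett series: n_final = 4 (infrared)
- Pfund series: n_final = 5 (far infrared)

Since this transition ends at n = 5, it belongs to the Pfund series.

For reference, this 17 → 5 line has photon energy
ΔE = 13.6057 eV × (1/5² - 1/17²) = 0.49714945329 eV,
corresponding to wavelength λ = hc/ΔE = 1239.84 eV·nm / 0.49714945329 eV = 2493.89795 nm in the far infrared region.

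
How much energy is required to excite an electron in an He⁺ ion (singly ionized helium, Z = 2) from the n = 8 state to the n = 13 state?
0.53 eV

The energy levels of a hydrogen-like atom are E_n = -13.6057 Z² eV / n².

Energy at n = 8: E_8 = -13.6057 × 2² / 8² = -0.85036 eV
Energy at n = 13: E_13 = -13.6057 × 2² / 13² = -0.32203 eV

The excitation energy is the difference:
ΔE = E_13 - E_8
ΔE = -0.32203 - (-0.85036)
ΔE = 0.53 eV

Since this is positive, energy must be absorbed (photon absorption).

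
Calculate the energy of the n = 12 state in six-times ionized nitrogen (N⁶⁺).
-4.63 eV

For hydrogen-like ions, the energy levels scale with Z²:
E_n = -13.6057 Z² / n² eV

For N⁶⁺ (Z = 7) at n = 12:
E_12 = -13.6057 × 7² / 12²
E_12 = -13.6057 × 49 / 144
E_12 = -666.6793 / 144
E_12 = -4.63 eV

The energy is 49 times more negative than hydrogen at the same n due to the stronger nuclear charge.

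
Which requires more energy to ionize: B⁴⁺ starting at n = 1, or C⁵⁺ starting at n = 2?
B⁴⁺ at n = 1 (E = -340.14 eV)

Using E_n = -13.6057 Z² / n² eV:

B⁴⁺ (Z = 5) at n = 1:
E = -13.6057 × 5² / 1² = -13.6057 × 25 / 1 = -340.14250 eV

C⁵⁺ (Z = 6) at n = 2:
E = -13.6057 × 6² / 2² = -13.6057 × 36 / 4 = -122.45130 eV

Since -340.14250 eV < -122.45130 eV,
B⁴⁺ at n = 1 is more tightly bound (requires more energy to ionize).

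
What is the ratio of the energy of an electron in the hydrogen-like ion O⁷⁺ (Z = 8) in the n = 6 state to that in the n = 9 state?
2.25000

Using E_n = -13.6057 Z² / n² eV with Z = 8:

E_6 = -13.6057 × 8² / 6² = -870.7648 / 36 = -24.18791111111 eV
E_9 = -13.6057 × 8² / 9² = -870.7648 / 81 = -10.75018271605 eV

The ratio is:
E_6/E_9 = (-24.18791111111) / (-10.75018271605)
E_6/E_9 = (-870.7648/36) / (-870.7648/81)
E_6/E_9 = 81/36
E_6/E_9 = 2.25000
(Note: the Z² factors cancel in the ratio.)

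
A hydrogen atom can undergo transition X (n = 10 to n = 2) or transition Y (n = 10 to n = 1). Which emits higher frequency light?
10 → 1

Calculate the energy for each transition:

Transition 10 → 2:
ΔE₁ = |E_2 - E_10| = |-13.6057/2² - (-13.6057/10²)|
ΔE₁ = |-3.401425000 - (-0.136057000)| = 3.265368 eV

Transition 10 → 1:
ΔE₂ = |E_1 - E_10| = |-13.6057/1² - (-13.6057/10²)|
ΔE₂ = |-13.605700000 - (-0.136057000)| = 13.469643 eV

Since 13.469643 eV > 3.265368 eV, the transition 10 → 1 emits the more energetic photon.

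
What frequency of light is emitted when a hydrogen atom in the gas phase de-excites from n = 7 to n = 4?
1.38476e+14 Hz

First, find the transition energy:
E_7 = -13.6057 / 7² = -0.277667347 eV
E_4 = -13.6057 / 4² = -0.850356250 eV
|ΔE| = |E_4 - E_7| = 0.572688903 eV

Convert to Joules: E = 0.572688903 eV × (1.602177 × 10⁻¹⁹ J/eV) = 9.1754899e-20 J

Using E = hf:
f = E/h = 9.1754899e-20 J / (6.62607 × 10⁻³⁴ J·s)
f = 1.38476e+14 Hz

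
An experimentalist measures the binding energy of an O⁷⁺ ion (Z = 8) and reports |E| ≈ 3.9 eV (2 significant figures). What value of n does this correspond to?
n = 15

The exact energy levels follow E_n = -13.6057 Z² / n² eV with Z = 8.

The measured value (-3.9 eV) is reported to only 2 significant figures, so we must test candidate n values and see which one matches to that precision.

Candidate energies:
  n = 13:  E = -13.6057 × 8² / 13² = -5.15245 eV
  n = 14:  E = -13.6057 × 8² / 14² = -4.44268 eV
  n = 15:  E = -13.6057 × 8² / 15² = -3.87007 eV  ← matches
  n = 16:  E = -13.6057 × 8² / 16² = -3.40143 eV
  n = 17:  E = -13.6057 × 8² / 17² = -3.01303 eV

Checking against the measurement of -3.9 eV (2 sig figs), only n = 15 agrees:
E_15 = -3.87007 eV, which rounds to -3.9 eV ✓

Therefore n = 15.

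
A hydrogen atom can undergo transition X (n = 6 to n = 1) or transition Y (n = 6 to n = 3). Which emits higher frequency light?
6 → 1

Calculate the energy for each transition:

Transition 6 → 1:
ΔE₁ = |E_1 - E_6| = |-13.6057/1² - (-13.6057/6²)|
ΔE₁ = |-13.60570000 - (-0.37793611)| = 13.22776 eV

Transition 6 → 3:
ΔE₂ = |E_3 - E_6| = |-13.6057/3² - (-13.6057/6²)|
ΔE₂ = |-1.51174444 - (-0.37793611)| = 1.13381 eV

Since 13.22776 eV > 1.13381 eV, the transition 6 → 1 emits the more energetic photon.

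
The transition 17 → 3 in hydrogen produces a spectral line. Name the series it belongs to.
Paschen series

The spectral series in hydrogen are named based on the final (lower) energy level:
- Lyman series: n_final = 1 (ultraviolet)
- Balmer series: n_final = 2 (visible/near-UV)
- Paschen series: n_final = 3 (infrared)
- Brackett series: n_final = 4 (infrared)
- Pfund series: n_final = 5 (far infrared)

Since this transition ends at n = 3, it belongs to the Paschen series.

For reference, this 17 → 3 line has photon energy
ΔE = 13.6057 eV × (1/3² - 1/17²) = 1.46466590 eV,
corresponding to wavelength λ = hc/ΔE = 1239.84 eV·nm / 1.46466590 eV = 846.5002 nm in the infrared region.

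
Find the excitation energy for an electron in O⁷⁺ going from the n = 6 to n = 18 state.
21.500 eV

The energy levels of a hydrogen-like atom are E_n = -13.6057 Z² eV / n².

Energy at n = 6: E_6 = -13.6057 × 8² / 6² = -24.187911 eV
Energy at n = 18: E_18 = -13.6057 × 8² / 18² = -2.687546 eV

The excitation energy is the difference:
ΔE = E_18 - E_6
ΔE = -2.687546 - (-24.187911)
ΔE = 21.500 eV

Since this is positive, energy must be absorbed (photon absorption).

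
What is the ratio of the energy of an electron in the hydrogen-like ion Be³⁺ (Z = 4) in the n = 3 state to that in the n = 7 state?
5.444444

Using E_n = -13.6057 Z² / n² eV with Z = 4:

E_3 = -13.6057 × 4² / 3² = -217.6912 / 9 = -24.187911111111 eV
E_7 = -13.6057 × 4² / 7² = -217.6912 / 49 = -4.442677551020 eV

The ratio is:
E_3/E_7 = (-24.187911111111) / (-4.442677551020)
E_3/E_7 = (-217.6912/9) / (-217.6912/49)
E_3/E_7 = 49/9
E_3/E_7 = 5.444444
(Note: the Z² factors cancel in the ratio.)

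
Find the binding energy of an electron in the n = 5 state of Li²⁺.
4.898052 eV

The ionization energy is the energy needed to remove the electron completely (n → ∞).

For a hydrogen-like ion with Z = 3, E_n = -13.6057 Z² / n² eV.

At n = 5: E_5 = -13.6057 × 3² / 5² = -4.898052000 eV
At n = ∞: E_∞ = 0 eV

Ionization energy = E_∞ - E_5 = 0 - (-4.898052000) = 4.898052000 eV
Ionization energy ≈ 4.898052 eV

This is also called the binding energy of the electron in state n = 5.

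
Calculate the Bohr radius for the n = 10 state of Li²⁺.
1.763924 nm (or 17.639240 Å)

The Bohr radius formula is:
r_n = n² a₀ / Z

where a₀ = 0.052917721 nm is the Bohr radius.

For Li²⁺ (Z = 3) at n = 10:
r_10 = 10² × 0.052917721 nm / 3
r_10 = 100 × 0.052917721 nm / 3
r_10 = 5.2917721 nm / 3
r_10 = 1.763924 nm

The electron orbits at approximately 1.763924 nm from the nucleus.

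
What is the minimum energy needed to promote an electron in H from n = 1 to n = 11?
13.4933 eV

The energy levels of a hydrogen-like atom are E_n = -13.6057 eV / n².

Energy at n = 1: E_1 = -13.6057 / 1² = -13.6057000 eV
Energy at n = 11: E_11 = -13.6057 / 11² = -0.1124438 eV

The excitation energy is the difference:
ΔE = E_11 - E_1
ΔE = -0.1124438 - (-13.6057000)
ΔE = 13.4933 eV

Since this is positive, energy must be absorbed (photon absorption).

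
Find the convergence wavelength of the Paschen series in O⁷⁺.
12.81467 nm

The series limit corresponds to the transition from n = ∞ to n = 3.
This is the highest energy (shortest wavelength) transition in the Paschen series.

E_∞ = 0 eV
E_3 = -13.6057 × 8² / 3² = -96.7516444 eV

Energy at series limit:
ΔE = E_∞ - E_3 = 0 - (-96.7516444) = 96.7516444 eV
λ = hc/E = 1239.84 eV·nm / 96.7516444 eV = 12.81467 nm

This energy equals the ionization energy from the n = 3 state of O⁷⁺.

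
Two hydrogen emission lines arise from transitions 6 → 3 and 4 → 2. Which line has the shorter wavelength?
4 → 2

Calculate the energy for each transition:

Transition 6 → 3:
ΔE₁ = |E_3 - E_6| = |-13.6057/3² - (-13.6057/6²)|
ΔE₁ = |-1.511744444444 - (-0.377936111111)| = 1.133808333 eV

Transition 4 → 2:
ΔE₂ = |E_2 - E_4| = |-13.6057/2² - (-13.6057/4²)|
ΔE₂ = |-3.401425000000 - (-0.850356250000)| = 2.551068750 eV

Since 2.551068750 eV > 1.133808333 eV, the transition 4 → 2 emits the more energetic photon.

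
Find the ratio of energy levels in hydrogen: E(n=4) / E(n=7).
3.0625

Using E_n = -13.6057 Z² / n² eV with Z = 1:

E_4 = -13.6057 / 4² = -13.6057 / 16 = -0.85035625 eV
E_7 = -13.6057 / 7² = -13.6057 / 49 = -0.27766735 eV

The ratio is:
E_4/E_7 = (-0.85035625) / (-0.27766735)
E_4/E_7 = (-13.6057/16) / (-13.6057/49)
E_4/E_7 = 49/16
E_4/E_7 = 3.0625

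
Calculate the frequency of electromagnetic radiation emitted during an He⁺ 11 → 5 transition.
4.17620e+14 Hz

First, find the transition energy:
E_11 = -13.6057 × 2² / 11² = -0.44977521 eV
E_5 = -13.6057 × 2² / 5² = -2.17691200 eV
|ΔE| = |E_5 - E_11| = 1.72713679 eV

Convert to Joules: E = 1.72713679 eV × (1.602177 × 10⁻¹⁹ J/eV) = 2.7671788e-19 J

Using E = hf:
f = E/h = 2.7671788e-19 J / (6.62607 × 10⁻³⁴ J·s)
f = 4.17620e+14 Hz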